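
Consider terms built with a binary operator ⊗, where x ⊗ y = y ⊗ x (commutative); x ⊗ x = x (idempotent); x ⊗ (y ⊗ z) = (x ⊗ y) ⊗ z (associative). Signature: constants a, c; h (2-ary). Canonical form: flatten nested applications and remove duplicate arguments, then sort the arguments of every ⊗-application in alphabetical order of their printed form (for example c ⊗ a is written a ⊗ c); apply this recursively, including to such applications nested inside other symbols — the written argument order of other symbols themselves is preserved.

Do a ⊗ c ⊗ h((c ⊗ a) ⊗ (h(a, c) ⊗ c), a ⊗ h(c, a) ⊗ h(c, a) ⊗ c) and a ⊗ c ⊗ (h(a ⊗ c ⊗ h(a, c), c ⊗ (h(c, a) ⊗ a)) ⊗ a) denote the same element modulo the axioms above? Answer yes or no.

Left:  a ⊗ c ⊗ h((c ⊗ a) ⊗ (h(a, c) ⊗ c), a ⊗ h(c, a) ⊗ h(c, a) ⊗ c)
  Inside:  h((c ⊗ a) ⊗ (h(a, c) ⊗ c), a ⊗ h(c, a) ⊗ h(c, a) ⊗ c)  →  h(a ⊗ c ⊗ h(a, c), a ⊗ c ⊗ h(c, a))
  Sort:  a ⊗ c ⊗ h(a ⊗ c ⊗ h(a, c), a ⊗ c ⊗ h(c, a))
Right:  a ⊗ c ⊗ (h(a ⊗ c ⊗ h(a, c), c ⊗ (h(c, a) ⊗ a)) ⊗ a)
  Flatten:  a ⊗ c ⊗ h(a ⊗ c ⊗ h(a, c), c ⊗ (h(c, a) ⊗ a)) ⊗ a
  Inside:  h(a ⊗ c ⊗ h(a, c), c ⊗ (h(c, a) ⊗ a))  →  h(a ⊗ c ⊗ h(a, c), a ⊗ c ⊗ h(c, a))
  Idempotence:  drop duplicate a
  Order the arguments:  a ⊗ c ⊗ h(a ⊗ c ⊗ h(a, c), a ⊗ c ⊗ h(c, a))

Answer: yes — both canonical forms are a ⊗ c ⊗ h(a ⊗ c ⊗ h(a, c), a ⊗ c ⊗ h(c, a))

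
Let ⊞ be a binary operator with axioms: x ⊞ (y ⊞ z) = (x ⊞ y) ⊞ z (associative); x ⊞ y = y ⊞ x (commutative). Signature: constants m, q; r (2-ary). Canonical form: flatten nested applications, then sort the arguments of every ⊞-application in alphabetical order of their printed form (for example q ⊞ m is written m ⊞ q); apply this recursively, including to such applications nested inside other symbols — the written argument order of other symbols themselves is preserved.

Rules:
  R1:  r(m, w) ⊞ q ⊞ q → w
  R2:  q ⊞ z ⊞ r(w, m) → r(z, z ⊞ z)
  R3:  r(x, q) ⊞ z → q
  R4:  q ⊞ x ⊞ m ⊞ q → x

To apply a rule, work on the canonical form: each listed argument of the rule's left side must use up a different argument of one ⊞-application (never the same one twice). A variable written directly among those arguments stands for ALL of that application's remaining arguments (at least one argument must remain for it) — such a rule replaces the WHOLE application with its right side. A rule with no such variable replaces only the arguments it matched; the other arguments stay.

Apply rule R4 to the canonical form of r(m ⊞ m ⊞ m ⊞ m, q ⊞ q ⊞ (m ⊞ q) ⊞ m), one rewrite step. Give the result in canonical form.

Canonical form:  r(m ⊞ m ⊞ m ⊞ m, m ⊞ m ⊞ q ⊞ q ⊞ q)
Apply R4:  consuming m, q, q;  x := m ⊞ q
The variable takes the whole remainder — replace the entire application.
Giving:  r(m ⊞ m ⊞ m ⊞ m, m ⊞ q)

Answer: r(m ⊞ m ⊞ m ⊞ m, m ⊞ q)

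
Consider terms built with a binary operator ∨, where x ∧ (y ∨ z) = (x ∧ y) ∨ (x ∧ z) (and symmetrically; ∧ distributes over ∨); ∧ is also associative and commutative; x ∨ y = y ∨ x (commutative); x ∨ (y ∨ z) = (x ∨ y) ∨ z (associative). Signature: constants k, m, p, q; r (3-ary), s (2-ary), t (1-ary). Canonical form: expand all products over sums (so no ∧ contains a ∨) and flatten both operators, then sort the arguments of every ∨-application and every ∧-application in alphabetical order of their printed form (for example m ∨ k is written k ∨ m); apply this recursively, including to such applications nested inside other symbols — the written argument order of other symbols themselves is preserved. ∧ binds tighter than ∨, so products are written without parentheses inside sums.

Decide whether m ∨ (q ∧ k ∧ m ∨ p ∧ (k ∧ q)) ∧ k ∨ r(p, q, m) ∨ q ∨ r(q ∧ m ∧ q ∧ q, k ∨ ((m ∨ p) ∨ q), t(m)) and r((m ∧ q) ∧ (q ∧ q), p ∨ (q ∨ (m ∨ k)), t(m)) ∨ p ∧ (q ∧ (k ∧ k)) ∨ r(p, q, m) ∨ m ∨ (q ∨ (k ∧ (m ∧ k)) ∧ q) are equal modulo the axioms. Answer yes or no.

Answer: yes — both canonical forms are k ∧ k ∧ m ∧ q ∨ k ∧ k ∧ p ∧ q ∨ m ∨ q ∨ r(m ∧ q ∧ q ∧ q, k ∨ m ∨ p ∨ q, t(m)) ∨ r(p, q, m)

Derivation:
Left:  m ∨ (q ∧ k ∧ m ∨ p ∧ (k ∧ q)) ∧ k ∨ r(p, q, m) ∨ q ∨ r(q ∧ m ∧ q ∧ q, k ∨ ((m ∨ p) ∨ q), t(m))
  Expand products over sums:  m ∨ k ∧ k ∧ m ∧ q ∨ k ∧ k ∧ p ∧ q ∨ r(p, q, m) ∨ q ∨ r(m ∧ q ∧ q ∧ q, k ∨ m ∨ p ∨ q, t(m))
  Sort arguments:  k ∧ k ∧ m ∧ q ∨ k ∧ k ∧ p ∧ q ∨ m ∨ q ∨ r(m ∧ q ∧ q ∧ q, k ∨ m ∨ p ∨ q, t(m)) ∨ r(p, q, m)
Right:  r((m ∧ q) ∧ (q ∧ q), p ∨ (q ∨ (m ∨ k)), t(m)) ∨ p ∧ (q ∧ (k ∧ k)) ∨ r(p, q, m) ∨ m ∨ (q ∨ (k ∧ (m ∧ k)) ∧ q)
  Merge nested applications:  r(m ∧ q ∧ q ∧ q, k ∨ m ∨ p ∨ q, t(m)) ∨ k ∧ k ∧ p ∧ q ∨ r(p, q, m) ∨ m ∨ q ∨ k ∧ k ∧ m ∧ q
  Sort arguments:  k ∧ k ∧ m ∧ q ∨ k ∧ k ∧ p ∧ q ∨ m ∨ q ∨ r(m ∧ q ∧ q ∧ q, k ∨ m ∨ p ∨ q, t(m)) ∨ r(p, q, m)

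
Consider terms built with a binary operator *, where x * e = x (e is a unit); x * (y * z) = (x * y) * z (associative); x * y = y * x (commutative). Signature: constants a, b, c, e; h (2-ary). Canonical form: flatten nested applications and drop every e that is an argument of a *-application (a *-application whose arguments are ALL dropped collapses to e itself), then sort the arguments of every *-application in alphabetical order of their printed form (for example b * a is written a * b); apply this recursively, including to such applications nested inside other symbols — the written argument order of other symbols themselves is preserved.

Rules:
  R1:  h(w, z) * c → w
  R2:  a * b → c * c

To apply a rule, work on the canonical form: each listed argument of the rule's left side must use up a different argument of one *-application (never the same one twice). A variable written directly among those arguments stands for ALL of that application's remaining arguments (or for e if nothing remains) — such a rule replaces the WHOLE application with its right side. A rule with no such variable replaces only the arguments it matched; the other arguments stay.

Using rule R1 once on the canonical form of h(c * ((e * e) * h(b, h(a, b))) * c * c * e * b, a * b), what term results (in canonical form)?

Canonical form:  h(b * c * c * c * h(b, h(a, b)), a * b)
Apply R1:  consuming c, h(b, h(a, b));  w := b, z := h(a, b)
Giving:  h(b * b * c * c, a * b)

Answer: h(b * b * c * c, a * b)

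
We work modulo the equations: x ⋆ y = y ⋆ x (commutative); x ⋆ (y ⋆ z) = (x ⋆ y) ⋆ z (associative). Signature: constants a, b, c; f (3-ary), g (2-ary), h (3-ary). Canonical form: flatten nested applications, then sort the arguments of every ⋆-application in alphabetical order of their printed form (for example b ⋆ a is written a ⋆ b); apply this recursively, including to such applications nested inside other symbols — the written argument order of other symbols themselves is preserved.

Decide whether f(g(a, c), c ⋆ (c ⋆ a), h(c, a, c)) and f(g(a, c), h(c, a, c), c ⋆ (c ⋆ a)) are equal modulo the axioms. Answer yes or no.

Answer: no — f(g(a, c), a ⋆ c ⋆ c, h(c, a, c)) vs f(g(a, c), h(c, a, c), a ⋆ c ⋆ c)

Derivation:
Left:  f(g(a, c), c ⋆ (c ⋆ a), h(c, a, c))
  Descend into:  c ⋆ (c ⋆ a)
  Un-nest:  c ⋆ c ⋆ a
  Order the arguments:  a ⋆ c ⋆ c
  Reassemble:  f(g(a, c), a ⋆ c ⋆ c, h(c, a, c))
Right:  f(g(a, c), h(c, a, c), c ⋆ (c ⋆ a))
  Focus inside:  c ⋆ (c ⋆ a)
  Merge nested applications:  c ⋆ c ⋆ a
  Sort arguments:  a ⋆ c ⋆ c
  Put back:  f(g(a, c), h(c, a, c), a ⋆ c ⋆ c)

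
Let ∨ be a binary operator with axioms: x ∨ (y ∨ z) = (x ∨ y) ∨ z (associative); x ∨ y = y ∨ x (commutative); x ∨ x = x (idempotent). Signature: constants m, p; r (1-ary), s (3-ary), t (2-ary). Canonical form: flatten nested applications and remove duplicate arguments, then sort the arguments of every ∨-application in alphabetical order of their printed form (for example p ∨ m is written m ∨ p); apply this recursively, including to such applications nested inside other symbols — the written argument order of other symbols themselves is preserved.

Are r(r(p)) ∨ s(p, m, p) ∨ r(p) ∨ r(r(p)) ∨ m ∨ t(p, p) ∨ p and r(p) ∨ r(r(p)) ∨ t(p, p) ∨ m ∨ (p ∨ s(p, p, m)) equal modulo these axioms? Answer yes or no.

Left:  r(r(p)) ∨ s(p, m, p) ∨ r(p) ∨ r(r(p)) ∨ m ∨ t(p, p) ∨ p
  Drop duplicates:  drop duplicate r(r(p))
  Order the arguments:  m ∨ p ∨ r(p) ∨ r(r(p)) ∨ s(p, m, p) ∨ t(p, p)
Right:  r(p) ∨ r(r(p)) ∨ t(p, p) ∨ m ∨ (p ∨ s(p, p, m))
  Flatten:  r(p) ∨ r(r(p)) ∨ t(p, p) ∨ m ∨ p ∨ s(p, p, m)
  Sort:  m ∨ p ∨ r(p) ∨ r(r(p)) ∨ s(p, p, m) ∨ t(p, p)

Answer: no — m ∨ p ∨ r(p) ∨ r(r(p)) ∨ s(p, m, p) ∨ t(p, p) vs m ∨ p ∨ r(p) ∨ r(r(p)) ∨ s(p, p, m) ∨ t(p, p)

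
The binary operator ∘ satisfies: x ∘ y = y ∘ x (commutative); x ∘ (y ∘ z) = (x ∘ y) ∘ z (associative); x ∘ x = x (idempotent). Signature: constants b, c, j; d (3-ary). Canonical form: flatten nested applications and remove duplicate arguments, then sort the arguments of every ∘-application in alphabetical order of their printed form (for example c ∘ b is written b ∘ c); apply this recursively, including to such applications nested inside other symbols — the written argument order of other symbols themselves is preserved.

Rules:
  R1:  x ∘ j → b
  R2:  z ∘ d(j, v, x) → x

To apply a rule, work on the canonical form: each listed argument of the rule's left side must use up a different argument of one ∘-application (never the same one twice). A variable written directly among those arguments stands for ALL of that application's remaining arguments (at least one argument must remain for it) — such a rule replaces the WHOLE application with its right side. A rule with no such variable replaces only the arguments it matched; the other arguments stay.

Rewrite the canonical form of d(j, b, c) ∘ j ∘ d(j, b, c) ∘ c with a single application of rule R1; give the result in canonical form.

Answer: b

Derivation:
Canonical form:  c ∘ d(j, b, c) ∘ j
R1 matches:  uses j;  x := c ∘ d(j, b, c)
The extension variable absorbs all remaining arguments, so the whole application is rewritten.
Giving:  b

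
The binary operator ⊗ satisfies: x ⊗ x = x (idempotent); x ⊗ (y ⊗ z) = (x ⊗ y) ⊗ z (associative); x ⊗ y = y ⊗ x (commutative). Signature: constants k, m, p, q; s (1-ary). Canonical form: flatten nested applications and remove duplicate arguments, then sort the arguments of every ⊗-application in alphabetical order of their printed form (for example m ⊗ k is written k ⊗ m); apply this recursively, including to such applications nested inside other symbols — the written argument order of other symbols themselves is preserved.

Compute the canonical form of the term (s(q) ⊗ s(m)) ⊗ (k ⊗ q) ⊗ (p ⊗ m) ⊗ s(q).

Answer: k ⊗ m ⊗ p ⊗ q ⊗ s(m) ⊗ s(q)

Derivation:
Merge nested applications:  s(q) ⊗ s(m) ⊗ k ⊗ q ⊗ p ⊗ m ⊗ s(q)
Idempotence:  drop duplicate s(q)
Sort arguments:  k ⊗ m ⊗ p ⊗ q ⊗ s(m) ⊗ s(q)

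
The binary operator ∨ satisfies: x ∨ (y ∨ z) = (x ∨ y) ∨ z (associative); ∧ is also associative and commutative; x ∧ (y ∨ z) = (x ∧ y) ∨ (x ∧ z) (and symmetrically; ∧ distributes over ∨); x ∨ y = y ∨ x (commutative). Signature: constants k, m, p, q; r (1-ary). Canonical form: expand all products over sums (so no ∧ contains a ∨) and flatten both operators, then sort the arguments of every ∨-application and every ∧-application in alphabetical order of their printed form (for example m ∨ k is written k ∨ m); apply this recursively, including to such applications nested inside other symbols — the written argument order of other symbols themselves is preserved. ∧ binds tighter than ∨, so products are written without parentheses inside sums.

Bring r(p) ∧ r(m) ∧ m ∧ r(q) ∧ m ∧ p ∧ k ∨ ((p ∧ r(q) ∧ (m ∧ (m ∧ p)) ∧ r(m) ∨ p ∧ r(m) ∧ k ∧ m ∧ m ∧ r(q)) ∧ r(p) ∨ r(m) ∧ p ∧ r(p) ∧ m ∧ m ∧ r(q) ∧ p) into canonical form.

Answer: k ∧ m ∧ m ∧ p ∧ r(m) ∧ r(p) ∧ r(q) ∨ k ∧ m ∧ m ∧ p ∧ r(m) ∧ r(p) ∧ r(q) ∨ m ∧ m ∧ p ∧ p ∧ r(m) ∧ r(p) ∧ r(q) ∨ m ∧ m ∧ p ∧ p ∧ r(m) ∧ r(p) ∧ r(q)

Derivation:
Expand:  k ∧ m ∧ m ∧ p ∧ r(m) ∧ r(p) ∧ r(q) ∨ m ∧ m ∧ p ∧ p ∧ r(m) ∧ r(p) ∧ r(q) ∨ k ∧ m ∧ m ∧ p ∧ r(m) ∧ r(p) ∧ r(q) ∨ m ∧ m ∧ p ∧ p ∧ r(m) ∧ r(p) ∧ r(q)
Sort arguments:  k ∧ m ∧ m ∧ p ∧ r(m) ∧ r(p) ∧ r(q) ∨ k ∧ m ∧ m ∧ p ∧ r(m) ∧ r(p) ∧ r(q) ∨ m ∧ m ∧ p ∧ p ∧ r(m) ∧ r(p) ∧ r(q) ∨ m ∧ m ∧ p ∧ p ∧ r(m) ∧ r(p) ∧ r(q)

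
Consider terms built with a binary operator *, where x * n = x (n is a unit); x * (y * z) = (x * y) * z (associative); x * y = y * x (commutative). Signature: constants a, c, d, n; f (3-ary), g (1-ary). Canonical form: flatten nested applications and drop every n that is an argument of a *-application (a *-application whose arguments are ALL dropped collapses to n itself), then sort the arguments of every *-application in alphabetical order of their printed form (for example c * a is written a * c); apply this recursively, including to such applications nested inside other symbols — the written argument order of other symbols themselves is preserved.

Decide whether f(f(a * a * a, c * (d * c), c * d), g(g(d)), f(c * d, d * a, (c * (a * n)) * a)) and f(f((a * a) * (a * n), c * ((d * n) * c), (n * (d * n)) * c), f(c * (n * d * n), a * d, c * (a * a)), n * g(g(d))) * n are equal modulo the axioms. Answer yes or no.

Left:  f(f(a * a * a, c * (d * c), c * d), g(g(d)), f(c * d, d * a, (c * (a * n)) * a))
  Focus inside:  (c * (a * n)) * a
  Flatten:  c * a * n * a
  Units out:  drop n
  Order the arguments:  a * a * c
  Rebuild:  f(f(a * a * a, c * c * d, c * d), g(g(d)), f(c * d, a * d, a * a * c))
Right:  f(f((a * a) * (a * n), c * ((d * n) * c), (n * (d * n)) * c), f(c * (n * d * n), a * d, c * (a * a)), n * g(g(d))) * n
  Canonicalize subterm:  f(f((a * a) * (a * n), c * ((d * n) * c), (n * (d * n)) * c), f(c * (n * d * n), a * d, c * (a * a)), n * g(g(d)))  →  f(f(a * a * a, c * c * d, c * d), f(c * d, a * d, a * a * c), g(g(d)))
  Drop the unit:  drop n
  Sort arguments:  f(f(a * a * a, c * c * d, c * d), f(c * d, a * d, a * a * c), g(g(d)))

Answer: no — f(f(a * a * a, c * c * d, c * d), g(g(d)), f(c * d, a * d, a * a * c)) vs f(f(a * a * a, c * c * d, c * d), f(c * d, a * d, a * a * c), g(g(d)))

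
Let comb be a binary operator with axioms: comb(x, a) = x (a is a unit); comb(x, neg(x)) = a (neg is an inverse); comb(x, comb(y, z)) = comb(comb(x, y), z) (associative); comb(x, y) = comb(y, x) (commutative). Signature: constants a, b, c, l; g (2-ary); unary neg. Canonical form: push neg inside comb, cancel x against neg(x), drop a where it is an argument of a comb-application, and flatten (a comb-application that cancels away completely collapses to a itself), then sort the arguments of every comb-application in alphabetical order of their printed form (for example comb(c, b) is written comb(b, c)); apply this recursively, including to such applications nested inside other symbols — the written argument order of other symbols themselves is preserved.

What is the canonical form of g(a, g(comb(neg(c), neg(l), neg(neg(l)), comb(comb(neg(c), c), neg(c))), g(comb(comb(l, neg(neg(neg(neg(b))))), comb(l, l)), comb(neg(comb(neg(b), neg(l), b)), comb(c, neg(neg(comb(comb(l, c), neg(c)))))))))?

Answer: g(a, g(comb(neg(c), neg(c)), g(comb(b, l, l, l), comb(c, l, l))))

Derivation:
Focus inside:  comb(neg(comb(neg(b), neg(l), b)), comb(c, neg(neg(comb(comb(l, c), neg(c))))))
Push neg inside:  distribute neg over comb and collapse double neg
Cancel inverse pairs:  b cancels
Collect:  comb(l, l, c)
Sort arguments:  comb(c, l, l)
Put back:  g(a, g(comb(neg(c), neg(c)), g(comb(b, l, l, l), comb(c, l, l))))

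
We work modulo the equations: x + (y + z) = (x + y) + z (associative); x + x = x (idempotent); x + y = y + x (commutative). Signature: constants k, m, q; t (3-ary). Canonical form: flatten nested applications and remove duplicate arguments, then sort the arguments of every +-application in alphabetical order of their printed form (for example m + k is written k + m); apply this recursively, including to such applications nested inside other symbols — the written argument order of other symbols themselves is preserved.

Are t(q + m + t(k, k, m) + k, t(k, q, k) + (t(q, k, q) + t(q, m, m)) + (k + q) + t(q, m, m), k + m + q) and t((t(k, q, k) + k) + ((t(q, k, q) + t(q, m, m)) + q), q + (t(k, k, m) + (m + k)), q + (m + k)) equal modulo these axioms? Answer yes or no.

Answer: no — t(k + m + q + t(k, k, m), k + q + t(k, q, k) + t(q, k, q) + t(q, m, m), k + m + q) vs t(k + q + t(k, q, k) + t(q, k, q) + t(q, m, m), k + m + q + t(k, k, m), k + m + q)

Derivation:
Left:  t(q + m + t(k, k, m) + k, t(k, q, k) + (t(q, k, q) + t(q, m, m)) + (k + q) + t(q, m, m), k + m + q)
  Work inside:  t(k, q, k) + (t(q, k, q) + t(q, m, m)) + (k + q) + t(q, m, m)
  Un-nest:  t(k, q, k) + t(q, k, q) + t(q, m, m) + k + q + t(q, m, m)
  Drop duplicates:  drop duplicate t(q, m, m)
  Sort arguments:  k + q + t(k, q, k) + t(q, k, q) + t(q, m, m)
  Put back:  t(k + m + q + t(k, k, m), k + q + t(k, q, k) + t(q, k, q) + t(q, m, m), k + m + q)
Right:  t((t(k, q, k) + k) + ((t(q, k, q) + t(q, m, m)) + q), q + (t(k, k, m) + (m + k)), q + (m + k))
  Work inside:  (t(k, q, k) + k) + ((t(q, k, q) + t(q, m, m)) + q)
  Flatten:  t(k, q, k) + k + t(q, k, q) + t(q, m, m) + q
  Sort arguments:  k + q + t(k, q, k) + t(q, k, q) + t(q, m, m)
  Rebuild:  t(k + q + t(k, q, k) + t(q, k, q) + t(q, m, m), k + m + q + t(k, k, m), k + m + q)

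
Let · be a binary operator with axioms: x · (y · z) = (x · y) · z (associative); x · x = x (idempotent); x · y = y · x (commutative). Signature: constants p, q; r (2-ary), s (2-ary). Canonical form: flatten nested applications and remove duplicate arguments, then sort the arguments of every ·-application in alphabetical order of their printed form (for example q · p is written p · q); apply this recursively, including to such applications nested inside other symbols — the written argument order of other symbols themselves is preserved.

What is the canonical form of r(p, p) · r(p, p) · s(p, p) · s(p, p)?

Deduplicate:  drop duplicate r(p, p), s(p, p)
Sort arguments:  r(p, p) · s(p, p)

Answer: r(p, p) · s(p, p)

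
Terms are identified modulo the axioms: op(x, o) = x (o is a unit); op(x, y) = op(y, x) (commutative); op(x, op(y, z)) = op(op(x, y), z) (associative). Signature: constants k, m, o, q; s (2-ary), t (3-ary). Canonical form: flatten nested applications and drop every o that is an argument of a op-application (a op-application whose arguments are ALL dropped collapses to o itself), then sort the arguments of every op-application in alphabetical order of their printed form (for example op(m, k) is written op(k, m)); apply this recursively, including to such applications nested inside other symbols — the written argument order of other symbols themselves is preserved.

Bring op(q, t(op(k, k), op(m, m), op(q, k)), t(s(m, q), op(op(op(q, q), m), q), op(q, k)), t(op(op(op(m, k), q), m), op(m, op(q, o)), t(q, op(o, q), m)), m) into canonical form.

Canonicalize subterm:  t(op(k, k), op(m, m), op(q, k))  →  t(op(k, k), op(m, m), op(k, q))
Inside:  t(s(m, q), op(op(op(q, q), m), q), op(q, k))  →  t(s(m, q), op(m, q, q, q), op(k, q))
Inside:  t(op(op(op(m, k), q), m), op(m, op(q, o)), t(q, op(o, q), m))  →  t(op(k, m, m, q), op(m, q), t(q, q, m))
Sort arguments:  op(m, q, t(op(k, k), op(m, m), op(k, q)), t(op(k, m, m, q), op(m, q), t(q, q, m)), t(s(m, q), op(m, q, q, q), op(k, q)))

Answer: op(m, q, t(op(k, k), op(m, m), op(k, q)), t(op(k, m, m, q), op(m, q), t(q, q, m)), t(s(m, q), op(m, q, q, q), op(k, q)))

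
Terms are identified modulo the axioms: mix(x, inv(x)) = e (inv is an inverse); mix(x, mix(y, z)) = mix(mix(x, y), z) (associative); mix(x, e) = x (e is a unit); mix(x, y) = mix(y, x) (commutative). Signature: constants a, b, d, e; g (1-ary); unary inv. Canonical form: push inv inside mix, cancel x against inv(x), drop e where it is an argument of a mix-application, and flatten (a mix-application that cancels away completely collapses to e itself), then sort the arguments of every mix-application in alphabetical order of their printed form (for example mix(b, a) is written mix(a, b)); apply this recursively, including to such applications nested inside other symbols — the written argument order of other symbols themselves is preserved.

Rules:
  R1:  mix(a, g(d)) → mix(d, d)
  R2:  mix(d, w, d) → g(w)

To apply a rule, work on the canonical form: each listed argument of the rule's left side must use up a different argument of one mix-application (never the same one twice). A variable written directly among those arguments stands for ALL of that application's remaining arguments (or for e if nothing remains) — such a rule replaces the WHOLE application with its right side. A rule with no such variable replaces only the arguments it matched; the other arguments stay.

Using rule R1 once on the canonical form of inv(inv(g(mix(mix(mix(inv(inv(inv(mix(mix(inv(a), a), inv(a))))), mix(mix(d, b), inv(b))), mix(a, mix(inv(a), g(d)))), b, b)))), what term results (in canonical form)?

Answer: g(mix(b, b, d, d, d))

Derivation:
Canonical form:  g(mix(a, b, b, d, g(d)))
Match R1:  consume a, g(d)
New term:  g(mix(b, b, d, d, d))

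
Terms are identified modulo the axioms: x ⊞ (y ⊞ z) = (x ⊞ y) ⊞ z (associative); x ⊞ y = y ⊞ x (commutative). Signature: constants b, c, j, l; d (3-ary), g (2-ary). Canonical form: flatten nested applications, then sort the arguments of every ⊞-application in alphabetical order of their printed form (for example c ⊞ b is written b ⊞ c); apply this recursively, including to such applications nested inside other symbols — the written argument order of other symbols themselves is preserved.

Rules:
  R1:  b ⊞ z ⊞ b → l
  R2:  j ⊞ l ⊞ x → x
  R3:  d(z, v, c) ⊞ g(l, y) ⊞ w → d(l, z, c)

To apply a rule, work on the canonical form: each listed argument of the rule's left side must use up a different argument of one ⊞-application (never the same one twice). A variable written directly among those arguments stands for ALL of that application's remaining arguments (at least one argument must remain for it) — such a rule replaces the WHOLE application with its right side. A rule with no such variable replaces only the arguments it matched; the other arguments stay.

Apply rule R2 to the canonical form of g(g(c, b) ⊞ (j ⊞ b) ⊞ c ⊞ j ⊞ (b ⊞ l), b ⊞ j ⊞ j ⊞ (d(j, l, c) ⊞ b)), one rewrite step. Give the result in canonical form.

Answer: g(b ⊞ b ⊞ c ⊞ g(c, b) ⊞ j, b ⊞ b ⊞ d(j, l, c) ⊞ j ⊞ j)

Derivation:
Canonical form:  g(b ⊞ b ⊞ c ⊞ g(c, b) ⊞ j ⊞ j ⊞ l, b ⊞ b ⊞ d(j, l, c) ⊞ j ⊞ j)
Match R2:  consume j, l;  x := b ⊞ b ⊞ c ⊞ g(c, b) ⊞ j
The extension variable absorbs all remaining arguments, so the whole application is rewritten.
Giving:  g(b ⊞ b ⊞ c ⊞ g(c, b) ⊞ j, b ⊞ b ⊞ d(j, l, c) ⊞ j ⊞ j)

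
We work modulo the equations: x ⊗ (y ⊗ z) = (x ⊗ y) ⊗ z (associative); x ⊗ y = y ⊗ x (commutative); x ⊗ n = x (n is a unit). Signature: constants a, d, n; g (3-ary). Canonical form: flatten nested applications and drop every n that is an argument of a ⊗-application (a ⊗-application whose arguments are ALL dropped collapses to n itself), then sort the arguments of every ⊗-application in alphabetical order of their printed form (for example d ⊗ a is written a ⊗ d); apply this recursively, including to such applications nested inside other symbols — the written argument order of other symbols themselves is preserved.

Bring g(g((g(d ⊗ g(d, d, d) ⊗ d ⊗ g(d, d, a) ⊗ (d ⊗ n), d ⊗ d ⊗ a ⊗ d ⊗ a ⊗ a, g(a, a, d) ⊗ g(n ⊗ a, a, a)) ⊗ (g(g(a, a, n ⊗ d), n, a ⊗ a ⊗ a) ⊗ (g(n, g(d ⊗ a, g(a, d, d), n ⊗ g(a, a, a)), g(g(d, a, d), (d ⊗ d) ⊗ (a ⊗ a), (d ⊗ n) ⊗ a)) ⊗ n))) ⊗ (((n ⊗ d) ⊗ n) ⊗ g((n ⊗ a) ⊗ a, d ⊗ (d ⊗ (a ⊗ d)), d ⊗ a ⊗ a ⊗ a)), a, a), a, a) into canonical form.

Answer: g(g(d ⊗ g(a ⊗ a, a ⊗ d ⊗ d ⊗ d, a ⊗ a ⊗ a ⊗ d) ⊗ g(d ⊗ d ⊗ d ⊗ g(d, d, a) ⊗ g(d, d, d), a ⊗ a ⊗ a ⊗ d ⊗ d ⊗ d, g(a, a, a) ⊗ g(a, a, d)) ⊗ g(g(a, a, d), n, a ⊗ a ⊗ a) ⊗ g(n, g(a ⊗ d, g(a, d, d), g(a, a, a)), g(g(d, a, d), a ⊗ a ⊗ d ⊗ d, a ⊗ d)), a, a), a, a)

Derivation:
Work inside:  (g(d ⊗ g(d, d, d) ⊗ d ⊗ g(d, d, a) ⊗ (d ⊗ n), d ⊗ d ⊗ a ⊗ d ⊗ a ⊗ a, g(a, a, d) ⊗ g(n ⊗ a, a, a)) ⊗ (g(g(a, a, n ⊗ d), n, a ⊗ a ⊗ a) ⊗ (g(n, g(d ⊗ a, g(a, d, d), n ⊗ g(a, a, a)), g(g(d, a, d), (d ⊗ d) ⊗ (a ⊗ a), (d ⊗ n) ⊗ a)) ⊗ n))) ⊗ (((n ⊗ d) ⊗ n) ⊗ g((n ⊗ a) ⊗ a, d ⊗ (d ⊗ (a ⊗ d)), d ⊗ a ⊗ a ⊗ a))
Flatten:  g(d ⊗ g(d, d, d) ⊗ d ⊗ g(d, d, a) ⊗ (d ⊗ n), d ⊗ d ⊗ a ⊗ d ⊗ a ⊗ a, g(a, a, d) ⊗ g(n ⊗ a, a, a)) ⊗ g(g(a, a, n ⊗ d), n, a ⊗ a ⊗ a) ⊗ g(n, g(d ⊗ a, g(a, d, d), n ⊗ g(a, a, a)), g(g(d, a, d), (d ⊗ d) ⊗ (a ⊗ a), (d ⊗ n) ⊗ a)) ⊗ n ⊗ n ⊗ d ⊗ n ⊗ g((n ⊗ a) ⊗ a, d ⊗ (d ⊗ (a ⊗ d)), d ⊗ a ⊗ a ⊗ a)
Simplify inside:  g(d ⊗ g(d, d, d) ⊗ d ⊗ g(d, d, a) ⊗ (d ⊗ n), d ⊗ d ⊗ a ⊗ d ⊗ a ⊗ a, g(a, a, d) ⊗ g(n ⊗ a, a, a))  →  g(d ⊗ d ⊗ d ⊗ g(d, d, a) ⊗ g(d, d, d), a ⊗ a ⊗ a ⊗ d ⊗ d ⊗ d, g(a, a, a) ⊗ g(a, a, d))
Simplify inside:  g(g(a, a, n ⊗ d), n, a ⊗ a ⊗ a)  →  g(g(a, a, d), n, a ⊗ a ⊗ a)
Inside:  g(n, g(d ⊗ a, g(a, d, d), n ⊗ g(a, a, a)), g(g(d, a, d), (d ⊗ d) ⊗ (a ⊗ a), (d ⊗ n) ⊗ a))  →  g(n, g(a ⊗ d, g(a, d, d), g(a, a, a)), g(g(d, a, d), a ⊗ a ⊗ d ⊗ d, a ⊗ d))
Drop the unit:  drop n (×3)
Sort arguments:  d ⊗ g(a ⊗ a, a ⊗ d ⊗ d ⊗ d, a ⊗ a ⊗ a ⊗ d) ⊗ g(d ⊗ d ⊗ d ⊗ g(d, d, a) ⊗ g(d, d, d), a ⊗ a ⊗ a ⊗ d ⊗ d ⊗ d, g(a, a, a) ⊗ g(a, a, d)) ⊗ g(g(a, a, d), n, a ⊗ a ⊗ a) ⊗ g(n, g(a ⊗ d, g(a, d, d), g(a, a, a)), g(g(d, a, d), a ⊗ a ⊗ d ⊗ d, a ⊗ d))
Reassemble:  g(g(d ⊗ g(a ⊗ a, a ⊗ d ⊗ d ⊗ d, a ⊗ a ⊗ a ⊗ d) ⊗ g(d ⊗ d ⊗ d ⊗ g(d, d, a) ⊗ g(d, d, d), a ⊗ a ⊗ a ⊗ d ⊗ d ⊗ d, g(a, a, a) ⊗ g(a, a, d)) ⊗ g(g(a, a, d), n, a ⊗ a ⊗ a) ⊗ g(n, g(a ⊗ d, g(a, d, d), g(a, a, a)), g(g(d, a, d), a ⊗ a ⊗ d ⊗ d, a ⊗ d)), a, a), a, a)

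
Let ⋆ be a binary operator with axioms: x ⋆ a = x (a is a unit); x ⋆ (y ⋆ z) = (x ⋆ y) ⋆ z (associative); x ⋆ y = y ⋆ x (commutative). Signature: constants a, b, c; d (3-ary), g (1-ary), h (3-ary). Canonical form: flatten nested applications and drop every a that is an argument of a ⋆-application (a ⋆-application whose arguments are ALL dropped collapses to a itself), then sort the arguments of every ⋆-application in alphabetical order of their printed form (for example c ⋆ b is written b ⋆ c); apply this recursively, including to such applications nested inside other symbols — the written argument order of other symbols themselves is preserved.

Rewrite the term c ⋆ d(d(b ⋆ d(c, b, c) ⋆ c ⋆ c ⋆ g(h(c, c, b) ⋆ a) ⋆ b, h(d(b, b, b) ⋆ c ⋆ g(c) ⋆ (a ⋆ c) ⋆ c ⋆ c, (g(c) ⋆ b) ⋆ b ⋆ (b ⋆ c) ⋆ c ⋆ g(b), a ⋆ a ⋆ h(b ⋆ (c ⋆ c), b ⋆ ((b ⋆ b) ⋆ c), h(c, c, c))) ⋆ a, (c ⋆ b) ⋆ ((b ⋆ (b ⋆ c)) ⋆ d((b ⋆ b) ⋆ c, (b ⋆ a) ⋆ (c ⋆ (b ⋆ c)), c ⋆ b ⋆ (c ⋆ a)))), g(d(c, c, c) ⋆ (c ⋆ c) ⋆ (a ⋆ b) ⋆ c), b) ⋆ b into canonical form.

Canonicalize subterm:  d(d(b ⋆ d(c, b, c) ⋆ c ⋆ c ⋆ g(h(c, c, b) ⋆ a) ⋆ b, h(d(b, b, b) ⋆ c ⋆ g(c) ⋆ (a ⋆ c) ⋆ c ⋆ c, (g(c) ⋆ b) ⋆ b ⋆ (b ⋆ c) ⋆ c ⋆ g(b), a ⋆ a ⋆ h(b ⋆ (c ⋆ c), b ⋆ ((b ⋆ b) ⋆ c), h(c, c, c))) ⋆ a, (c ⋆ b) ⋆ ((b ⋆ (b ⋆ c)) ⋆ d((b ⋆ b) ⋆ c, (b ⋆ a) ⋆ (c ⋆ (b ⋆ c)), c ⋆ b ⋆ (c ⋆ a)))), g(d(c, c, c) ⋆ (c ⋆ c) ⋆ (a ⋆ b) ⋆ c), b)  →  d(d(b ⋆ b ⋆ c ⋆ c ⋆ d(c, b, c) ⋆ g(h(c, c, b)), h(c ⋆ c ⋆ c ⋆ c ⋆ d(b, b, b) ⋆ g(c), b ⋆ b ⋆ b ⋆ c ⋆ c ⋆ g(b) ⋆ g(c), h(b ⋆ c ⋆ c, b ⋆ b ⋆ b ⋆ c, h(c, c, c))), b ⋆ b ⋆ b ⋆ c ⋆ c ⋆ d(b ⋆ b ⋆ c, b ⋆ b ⋆ c ⋆ c, b ⋆ c ⋆ c)), g(b ⋆ c ⋆ c ⋆ c ⋆ d(c, c, c)), b)
Order the arguments:  b ⋆ c ⋆ d(d(b ⋆ b ⋆ c ⋆ c ⋆ d(c, b, c) ⋆ g(h(c, c, b)), h(c ⋆ c ⋆ c ⋆ c ⋆ d(b, b, b) ⋆ g(c), b ⋆ b ⋆ b ⋆ c ⋆ c ⋆ g(b) ⋆ g(c), h(b ⋆ c ⋆ c, b ⋆ b ⋆ b ⋆ c, h(c, c, c))), b ⋆ b ⋆ b ⋆ c ⋆ c ⋆ d(b ⋆ b ⋆ c, b ⋆ b ⋆ c ⋆ c, b ⋆ c ⋆ c)), g(b ⋆ c ⋆ c ⋆ c ⋆ d(c, c, c)), b)

Answer: b ⋆ c ⋆ d(d(b ⋆ b ⋆ c ⋆ c ⋆ d(c, b, c) ⋆ g(h(c, c, b)), h(c ⋆ c ⋆ c ⋆ c ⋆ d(b, b, b) ⋆ g(c), b ⋆ b ⋆ b ⋆ c ⋆ c ⋆ g(b) ⋆ g(c), h(b ⋆ c ⋆ c, b ⋆ b ⋆ b ⋆ c, h(c, c, c))), b ⋆ b ⋆ b ⋆ c ⋆ c ⋆ d(b ⋆ b ⋆ c, b ⋆ b ⋆ c ⋆ c, b ⋆ c ⋆ c)), g(b ⋆ c ⋆ c ⋆ c ⋆ d(c, c, c)), b)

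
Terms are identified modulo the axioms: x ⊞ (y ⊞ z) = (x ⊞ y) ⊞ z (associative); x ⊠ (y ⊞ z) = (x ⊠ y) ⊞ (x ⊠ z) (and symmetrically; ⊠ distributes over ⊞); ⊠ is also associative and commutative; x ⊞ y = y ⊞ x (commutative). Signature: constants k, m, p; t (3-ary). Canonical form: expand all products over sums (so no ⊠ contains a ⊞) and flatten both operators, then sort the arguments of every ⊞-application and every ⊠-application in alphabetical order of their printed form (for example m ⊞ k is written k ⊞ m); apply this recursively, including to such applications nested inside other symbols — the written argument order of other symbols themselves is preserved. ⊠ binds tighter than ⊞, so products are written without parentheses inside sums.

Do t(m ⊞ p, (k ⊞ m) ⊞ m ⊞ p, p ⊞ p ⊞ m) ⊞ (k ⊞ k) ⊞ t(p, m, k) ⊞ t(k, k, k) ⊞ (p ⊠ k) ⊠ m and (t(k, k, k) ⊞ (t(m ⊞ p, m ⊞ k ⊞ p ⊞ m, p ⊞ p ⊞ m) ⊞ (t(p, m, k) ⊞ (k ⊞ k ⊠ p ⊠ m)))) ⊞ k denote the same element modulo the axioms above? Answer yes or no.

Left:  t(m ⊞ p, (k ⊞ m) ⊞ m ⊞ p, p ⊞ p ⊞ m) ⊞ (k ⊞ k) ⊞ t(p, m, k) ⊞ t(k, k, k) ⊞ (p ⊠ k) ⊠ m
  Flatten:  t(m ⊞ p, k ⊞ m ⊞ m ⊞ p, m ⊞ p ⊞ p) ⊞ k ⊞ k ⊞ t(p, m, k) ⊞ t(k, k, k) ⊞ k ⊠ m ⊠ p
  Order the arguments:  k ⊞ k ⊞ k ⊠ m ⊠ p ⊞ t(k, k, k) ⊞ t(m ⊞ p, k ⊞ m ⊞ m ⊞ p, m ⊞ p ⊞ p) ⊞ t(p, m, k)
Right:  (t(k, k, k) ⊞ (t(m ⊞ p, m ⊞ k ⊞ p ⊞ m, p ⊞ p ⊞ m) ⊞ (t(p, m, k) ⊞ (k ⊞ k ⊠ p ⊠ m)))) ⊞ k
  Un-nest:  t(k, k, k) ⊞ t(m ⊞ p, k ⊞ m ⊞ m ⊞ p, m ⊞ p ⊞ p) ⊞ t(p, m, k) ⊞ k ⊞ k ⊠ m ⊠ p ⊞ k
  Order the arguments:  k ⊞ k ⊞ k ⊠ m ⊠ p ⊞ t(k, k, k) ⊞ t(m ⊞ p, k ⊞ m ⊞ m ⊞ p, m ⊞ p ⊞ p) ⊞ t(p, m, k)

Answer: yes — both canonical forms are k ⊞ k ⊞ k ⊠ m ⊠ p ⊞ t(k, k, k) ⊞ t(m ⊞ p, k ⊞ m ⊞ m ⊞ p, m ⊞ p ⊞ p) ⊞ t(p, m, k)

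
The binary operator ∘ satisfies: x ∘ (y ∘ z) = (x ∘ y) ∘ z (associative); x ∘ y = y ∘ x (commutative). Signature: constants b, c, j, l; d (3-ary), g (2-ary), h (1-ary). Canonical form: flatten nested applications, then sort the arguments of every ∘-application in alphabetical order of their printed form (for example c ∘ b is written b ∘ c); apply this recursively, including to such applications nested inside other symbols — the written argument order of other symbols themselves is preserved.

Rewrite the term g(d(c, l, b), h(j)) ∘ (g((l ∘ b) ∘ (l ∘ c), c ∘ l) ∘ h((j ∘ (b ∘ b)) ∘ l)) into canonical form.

Answer: g(b ∘ c ∘ l ∘ l, c ∘ l) ∘ g(d(c, l, b), h(j)) ∘ h(b ∘ b ∘ j ∘ l)

Derivation:
Merge nested applications:  g(d(c, l, b), h(j)) ∘ g((l ∘ b) ∘ (l ∘ c), c ∘ l) ∘ h((j ∘ (b ∘ b)) ∘ l)
Simplify inside:  g((l ∘ b) ∘ (l ∘ c), c ∘ l)  →  g(b ∘ c ∘ l ∘ l, c ∘ l)
Inside:  h((j ∘ (b ∘ b)) ∘ l)  →  h(b ∘ b ∘ j ∘ l)
Sort arguments:  g(b ∘ c ∘ l ∘ l, c ∘ l) ∘ g(d(c, l, b), h(j)) ∘ h(b ∘ b ∘ j ∘ l)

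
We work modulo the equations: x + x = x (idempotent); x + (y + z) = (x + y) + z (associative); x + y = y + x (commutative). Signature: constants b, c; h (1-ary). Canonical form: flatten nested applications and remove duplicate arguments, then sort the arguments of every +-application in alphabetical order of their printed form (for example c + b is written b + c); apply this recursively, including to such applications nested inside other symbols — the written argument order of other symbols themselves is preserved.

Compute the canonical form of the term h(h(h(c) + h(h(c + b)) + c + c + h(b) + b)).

Work inside:  h(c) + h(h(c + b)) + c + c + h(b) + b
Simplify inside:  h(h(c + b))  →  h(h(b + c))
Drop duplicates:  drop duplicate c
Sort arguments:  b + c + h(b) + h(c) + h(h(b + c))
Reassemble:  h(h(b + c + h(b) + h(c) + h(h(b + c))))

Answer: h(h(b + c + h(b) + h(c) + h(h(b + c))))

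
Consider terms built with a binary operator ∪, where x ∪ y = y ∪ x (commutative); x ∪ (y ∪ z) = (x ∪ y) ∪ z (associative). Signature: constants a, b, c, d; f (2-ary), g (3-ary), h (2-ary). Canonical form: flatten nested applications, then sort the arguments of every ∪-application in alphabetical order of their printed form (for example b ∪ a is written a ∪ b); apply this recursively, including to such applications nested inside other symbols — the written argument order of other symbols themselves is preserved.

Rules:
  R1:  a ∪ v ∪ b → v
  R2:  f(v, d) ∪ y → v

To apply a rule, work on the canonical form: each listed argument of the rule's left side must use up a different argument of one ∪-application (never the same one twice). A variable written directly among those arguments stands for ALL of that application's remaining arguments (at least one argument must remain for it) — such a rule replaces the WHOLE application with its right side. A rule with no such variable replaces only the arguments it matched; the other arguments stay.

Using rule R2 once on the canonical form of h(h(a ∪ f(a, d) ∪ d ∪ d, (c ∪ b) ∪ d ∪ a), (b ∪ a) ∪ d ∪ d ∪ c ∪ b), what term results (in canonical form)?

Canonical form:  h(h(a ∪ d ∪ d ∪ f(a, d), a ∪ b ∪ c ∪ d), a ∪ b ∪ b ∪ c ∪ d ∪ d)
Apply R2:  consuming f(a, d);  v := a, y := a ∪ d ∪ d
The variable takes the whole remainder — replace the entire application.
Result:  h(h(a, a ∪ b ∪ c ∪ d), a ∪ b ∪ b ∪ c ∪ d ∪ d)

Answer: h(h(a, a ∪ b ∪ c ∪ d), a ∪ b ∪ b ∪ c ∪ d ∪ d)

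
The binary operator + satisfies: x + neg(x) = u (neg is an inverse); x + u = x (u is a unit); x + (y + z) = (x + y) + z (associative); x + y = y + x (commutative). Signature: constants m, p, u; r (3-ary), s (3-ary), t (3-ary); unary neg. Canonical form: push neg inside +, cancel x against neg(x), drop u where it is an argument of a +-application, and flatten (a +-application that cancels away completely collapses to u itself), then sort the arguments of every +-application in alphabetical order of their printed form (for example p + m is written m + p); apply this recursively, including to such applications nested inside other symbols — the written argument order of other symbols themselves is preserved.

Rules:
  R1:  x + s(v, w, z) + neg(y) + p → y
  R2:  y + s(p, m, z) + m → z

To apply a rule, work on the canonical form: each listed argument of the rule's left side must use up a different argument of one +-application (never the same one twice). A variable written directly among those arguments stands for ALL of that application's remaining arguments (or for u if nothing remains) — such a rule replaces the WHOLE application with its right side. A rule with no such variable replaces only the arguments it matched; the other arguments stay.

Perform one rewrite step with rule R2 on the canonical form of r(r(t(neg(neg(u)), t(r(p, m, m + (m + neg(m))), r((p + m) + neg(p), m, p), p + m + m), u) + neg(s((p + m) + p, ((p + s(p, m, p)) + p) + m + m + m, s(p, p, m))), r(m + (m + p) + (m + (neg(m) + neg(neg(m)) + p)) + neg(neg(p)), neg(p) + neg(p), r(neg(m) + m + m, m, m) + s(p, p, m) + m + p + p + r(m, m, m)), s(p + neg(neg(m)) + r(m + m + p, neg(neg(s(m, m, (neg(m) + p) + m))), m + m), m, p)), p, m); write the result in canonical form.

Answer: r(r(neg(s(m + p + p, p, s(p, p, m))) + t(u, t(r(p, m, m), r(m, m, p), m + m + p), u), r(m + m + m + p + p + p, neg(p) + neg(p), m + p + p + r(m, m, m) + r(m, m, m) + s(p, p, m)), s(m + p + r(m + m + p, s(m, m, p), m + m), m, p)), p, m)

Derivation:
Canonical form:  r(r(neg(s(m + p + p, m + m + m + p + p + s(p, m, p), s(p, p, m))) + t(u, t(r(p, m, m), r(m, m, p), m + m + p), u), r(m + m + m + p + p + p, neg(p) + neg(p), m + p + p + r(m, m, m) + r(m, m, m) + s(p, p, m)), s(m + p + r(m + m + p, s(m, m, p), m + m), m, p)), p, m)
Apply R2:  consuming m, s(p, m, p);  y := m + m + p + p, z := p
The variable takes the whole remainder — replace the entire application.
Result:  r(r(neg(s(m + p + p, p, s(p, p, m))) + t(u, t(r(p, m, m), r(m, m, p), m + m + p), u), r(m + m + m + p + p + p, neg(p) + neg(p), m + p + p + r(m, m, m) + r(m, m, m) + s(p, p, m)), s(m + p + r(m + m + p, s(m, m, p), m + m), m, p)), p, m)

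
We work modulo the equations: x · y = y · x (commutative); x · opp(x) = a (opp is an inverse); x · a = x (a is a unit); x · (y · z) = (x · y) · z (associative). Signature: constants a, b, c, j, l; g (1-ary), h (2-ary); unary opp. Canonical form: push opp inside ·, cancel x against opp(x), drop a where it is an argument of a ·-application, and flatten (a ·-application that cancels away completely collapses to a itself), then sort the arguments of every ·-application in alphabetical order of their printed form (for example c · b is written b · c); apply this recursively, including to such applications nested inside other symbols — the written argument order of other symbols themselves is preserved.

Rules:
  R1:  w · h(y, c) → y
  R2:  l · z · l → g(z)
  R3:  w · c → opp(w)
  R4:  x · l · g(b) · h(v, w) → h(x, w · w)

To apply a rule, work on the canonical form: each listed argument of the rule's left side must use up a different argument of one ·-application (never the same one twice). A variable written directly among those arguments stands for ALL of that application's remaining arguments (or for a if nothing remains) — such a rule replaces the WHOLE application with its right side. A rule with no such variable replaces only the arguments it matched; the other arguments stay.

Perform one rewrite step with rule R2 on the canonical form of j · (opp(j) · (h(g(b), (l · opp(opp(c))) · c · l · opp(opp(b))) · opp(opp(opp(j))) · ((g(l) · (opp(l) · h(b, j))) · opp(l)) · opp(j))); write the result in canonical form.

Canonical form:  g(l) · h(b, j) · h(g(b), b · c · c · l · l) · opp(j) · opp(j) · opp(l) · opp(l)
Match R2:  consume l, l;  z := b · c · c
The extension variable absorbs all remaining arguments, so the whole application is rewritten.
Result:  g(l) · h(b, j) · h(g(b), g(b · c · c)) · opp(j) · opp(j) · opp(l) · opp(l)

Answer: g(l) · h(b, j) · h(g(b), g(b · c · c)) · opp(j) · opp(j) · opp(l) · opp(l)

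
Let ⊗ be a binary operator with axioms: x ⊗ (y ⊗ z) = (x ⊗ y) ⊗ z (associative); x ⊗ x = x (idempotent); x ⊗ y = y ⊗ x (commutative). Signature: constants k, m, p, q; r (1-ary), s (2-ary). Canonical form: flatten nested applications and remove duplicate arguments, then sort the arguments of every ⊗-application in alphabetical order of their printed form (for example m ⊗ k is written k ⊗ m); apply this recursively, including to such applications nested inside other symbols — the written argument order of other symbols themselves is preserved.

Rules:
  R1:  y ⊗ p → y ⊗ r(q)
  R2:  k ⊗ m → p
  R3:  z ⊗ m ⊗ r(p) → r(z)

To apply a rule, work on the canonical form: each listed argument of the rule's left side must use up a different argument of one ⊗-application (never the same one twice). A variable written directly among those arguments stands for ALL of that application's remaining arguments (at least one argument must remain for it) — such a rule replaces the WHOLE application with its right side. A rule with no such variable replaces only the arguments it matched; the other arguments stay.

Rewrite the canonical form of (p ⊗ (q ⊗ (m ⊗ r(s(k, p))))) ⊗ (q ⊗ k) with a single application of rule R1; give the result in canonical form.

Answer: k ⊗ m ⊗ q ⊗ r(q) ⊗ r(s(k, p))

Derivation:
Canonical form:  k ⊗ m ⊗ p ⊗ q ⊗ r(s(k, p))
Match R1:  consume p;  y := k ⊗ m ⊗ q ⊗ r(s(k, p))
The variable takes the whole remainder — replace the entire application.
Giving:  k ⊗ m ⊗ q ⊗ r(q) ⊗ r(s(k, p))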